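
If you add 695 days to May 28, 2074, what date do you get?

+365 (one year) → May 28, 2075 (330 left).
May has 31 days: +4 → Jun 1, 2075 (326 left).
Jun has 30 days: +30 → Jul 1, 2075 (296 left).
Jul has 31 days: +31 → Aug 1, 2075 (265 left).
Aug has 31 days: +31 → Sep 1, 2075 (234 left).
Sep has 30 days: +30 → Oct 1, 2075 (204 left).
Oct has 31 days: +31 → Nov 1, 2075 (173 left).
Nov has 30 days: +30 → Dec 1, 2075 (143 left).
Dec has 31 days: +31 → Jan 1, 2076 (112 left).
Jan has 31 days: +31 → Feb 1, 2076 (81 left).
Feb has 29 days: +29 → Mar 1, 2076 (52 left).
Mar has 31 days: +31 → Apr 1, 2076 (21 left).
+21 → Apr 22, 2076.

April 22, 2076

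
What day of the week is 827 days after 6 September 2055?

Tuesday

First find the weekday of Sep 6, 2055. Doomsday rule: the anchor day for the 2000s is Tuesday. For year 55: 55÷12 = 4 r 7, and 7÷4 = 1, so 4+7+1 = 12.
Tuesday + 12 ≡ Sunday — that's 2055's doomsday.
In September the doomsday date is Sep 5.
Sep 6 is 1 day after Sep 5; 1 mod 7 = 1, so Sunday + 1 = Monday.
827 mod 7 = 1, so 827 days after a Monday is Monday + 1 = Tuesday.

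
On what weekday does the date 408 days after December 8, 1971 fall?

First find the weekday of Dec 8, 1971. Doomsday rule: the anchor day for the 1900s is Wednesday. For year 71: 71÷12 = 5 r 11, and 11÷4 = 2, so 5+11+2 = 18.
Wednesday + 18 ≡ Sunday — that's 1971's doomsday.
In December the doomsday date is Dec 12.
Dec 8 is 4 days before Dec 12; 4 mod 7 = 4, so Sunday − 4 = Wednesday.
408 mod 7 = 2, so 408 days after a Wednesday is Wednesday + 2 = Friday.

Friday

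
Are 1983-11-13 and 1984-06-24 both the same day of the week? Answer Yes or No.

From Nov 13, 1983 to Jun 24, 1984 is 224 days.
224 mod 7 = 0, so they are the same weekday.
(Nov 13, 1983 is a Sunday; Jun 24, 1984 is a Sunday.)

Yes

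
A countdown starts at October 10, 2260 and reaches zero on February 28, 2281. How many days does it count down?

7446

Oct 10, 2260 → Oct 10, 2261: 365 days.
Oct 10, 2261 → Oct 10, 2262: 365 days.
Oct 10, 2262 → Oct 10, 2263: 365 days.
Oct 10, 2263 → Oct 10, 2264: 366 days (Feb 29, 2264 is in that span).
Oct 10, 2264 → Oct 10, 2265: 365 days.
Oct 10, 2265 → Oct 10, 2266: 365 days.
Oct 10, 2266 → Oct 10, 2267: 365 days.
Oct 10, 2267 → Oct 10, 2268: 366 days (Feb 29, 2268 is in that span).
Oct 10, 2268 → Oct 10, 2269: 365 days.
Oct 10, 2269 → Oct 10, 2270: 365 days.
Oct 10, 2270 → Oct 10, 2271: 365 days.
Oct 10, 2271 → Oct 10, 2272: 366 days (Feb 29, 2272 is in that span).
Oct 10, 2272 → Oct 10, 2273: 365 days.
Oct 10, 2273 → Oct 10, 2274: 365 days.
Oct 10, 2274 → Oct 10, 2275: 365 days.
Oct 10, 2275 → Oct 10, 2276: 366 days (Feb 29, 2276 is in that span).
Oct 10, 2276 → Oct 10, 2277: 365 days.
Oct 10, 2277 → Oct 10, 2278: 365 days.
Oct 10, 2278 → Oct 10, 2279: 365 days.
Oct 10, 2279 → Oct 10, 2280: 366 days (Feb 29, 2280 is in that span).
Oct 10, 2280 → Nov 10, 2280: 31 days (October has 31).
Nov 10, 2280 → Dec 10, 2280: 30 days (November has 30).
Dec 10, 2280 → Jan 10, 2281: 31 days (December has 31).
Jan 10, 2281 → Feb 10, 2281: 31 days (January has 31).
Feb 10, 2281 → Feb 28, 2281: 18 days.
Total: 7446 days.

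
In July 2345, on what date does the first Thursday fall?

July 1, 2345 is a Sunday.
The first Thursday is therefore July 5 (4 days later).

July 5, 2345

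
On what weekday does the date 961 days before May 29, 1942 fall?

Wednesday

May 29, 1942 is a Friday.
961 mod 7 = 2, so 961 days before a Friday is Friday − 2 = Wednesday.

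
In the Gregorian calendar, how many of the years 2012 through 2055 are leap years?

Multiples of 4 in [2012,2055]: 11.
Of those, multiples of 100: 0 (not leap unless ÷400).
Multiples of 400: 0.
Leap years = 11 − 0 + 0 = 11.

11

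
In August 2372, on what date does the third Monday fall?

August 21, 2372

August 1, 2372 is a Tuesday.
The first Monday is therefore August 7 (6 days later).
The third Monday is 7 + 2×7 = August 21.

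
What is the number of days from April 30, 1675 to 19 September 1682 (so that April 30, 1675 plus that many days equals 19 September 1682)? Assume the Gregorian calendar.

Apr 30, 1675 → Apr 30, 1676: 366 days (Feb 29, 1676 is in that span).
Apr 30, 1676 → Apr 30, 1677: 365 days.
Apr 30, 1677 → Apr 30, 1678: 365 days.
Apr 30, 1678 → Apr 30, 1679: 365 days.
Apr 30, 1679 → Apr 30, 1680: 366 days (Feb 29, 1680 is in that span).
Apr 30, 1680 → Apr 30, 1681: 365 days.
Apr 30, 1681 → Apr 30, 1682: 365 days.
Apr 30, 1682 → May 30, 1682: 30 days (April has 30).
May 30, 1682 → Jun 30, 1682: 31 days (May has 31).
Jun 30, 1682 → Jul 30, 1682: 30 days (June has 30).
Jul 30, 1682 → Aug 30, 1682: 31 days (July has 31).
Aug 30, 1682 → Sep 19, 1682: 20 days.
Total: 2699 days.

2699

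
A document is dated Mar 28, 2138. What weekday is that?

Doomsday rule: the anchor day for the 2100s is Sunday. For year 38: 38÷12 = 3 r 2, and 2÷4 = 0, so 3+2+0 = 5.
Sunday + 5 ≡ Friday — that's 2138's doomsday.
In March the doomsday date is Mar 14.
Mar 28 is 14 days after Mar 14; 14 mod 7 = 0, so Friday + 0 = Friday.

Friday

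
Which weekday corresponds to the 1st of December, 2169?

Friday

Doomsday rule: the anchor day for the 2100s is Sunday. For year 69: 69÷12 = 5 r 9, and 9÷4 = 2, so 5+9+2 = 16.
Sunday + 16 ≡ Tuesday — that's 2169's doomsday.
In December the doomsday date is Dec 12.
Dec 1 is 11 days before Dec 12; 11 mod 7 = 4, so Tuesday − 4 = Friday.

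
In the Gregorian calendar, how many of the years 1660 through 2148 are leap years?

Multiples of 4 in [1660,2148]: 123.
Of those, multiples of 100: 5 (not leap unless ÷400).
Multiples of 400: 1.
Leap years = 123 − 5 + 1 = 119.

119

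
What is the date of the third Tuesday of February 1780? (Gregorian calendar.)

February 1, 1780 is a Tuesday.
The first Tuesday is therefore February 1 (same day).
The third Tuesday is 1 + 2×7 = February 15.

February 15, 1780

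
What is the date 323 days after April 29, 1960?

March 18, 1961

Apr has 30 days: +2 → May 1, 1960 (321 left).
May has 31 days: +31 → Jun 1, 1960 (290 left).
Jun has 30 days: +30 → Jul 1, 1960 (260 left).
Jul has 31 days: +31 → Aug 1, 1960 (229 left).
Aug has 31 days: +31 → Sep 1, 1960 (198 left).
Sep has 30 days: +30 → Oct 1, 1960 (168 left).
Oct has 31 days: +31 → Nov 1, 1960 (137 left).
Nov has 30 days: +30 → Dec 1, 1960 (107 left).
Dec has 31 days: +31 → Jan 1, 1961 (76 left).
Jan has 31 days: +31 → Feb 1, 1961 (45 left).
Feb has 28 days: +28 → Mar 1, 1961 (17 left).
+17 → Mar 18, 1961.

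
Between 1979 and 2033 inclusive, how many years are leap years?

Multiples of 4 in [1979,2033]: 14.
Of those, multiples of 100: 1 (not leap unless ÷400).
Multiples of 400: 1.
Leap years = 14 − 1 + 1 = 14.

14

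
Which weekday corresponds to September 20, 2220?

Wednesday

Doomsday rule: the anchor day for the 2200s is Friday. For year 20: 20÷12 = 1 r 8, and 8÷4 = 2, so 1+8+2 = 11.
Friday + 11 ≡ Tuesday — that's 2220's doomsday.
In September the doomsday date is Sep 5.
Sep 20 is 15 days after Sep 5; 15 mod 7 = 1, so Tuesday + 1 = Wednesday.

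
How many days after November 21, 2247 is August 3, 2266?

6830

Nov 21, 2247 → Nov 21, 2248: 366 days (Feb 29, 2248 is in that span).
Nov 21, 2248 → Nov 21, 2249: 365 days.
Nov 21, 2249 → Nov 21, 2250: 365 days.
Nov 21, 2250 → Nov 21, 2251: 365 days.
Nov 21, 2251 → Nov 21, 2252: 366 days (Feb 29, 2252 is in that span).
Nov 21, 2252 → Nov 21, 2253: 365 days.
Nov 21, 2253 → Nov 21, 2254: 365 days.
Nov 21, 2254 → Nov 21, 2255: 365 days.
Nov 21, 2255 → Nov 21, 2256: 366 days (Feb 29, 2256 is in that span).
Nov 21, 2256 → Nov 21, 2257: 365 days.
Nov 21, 2257 → Nov 21, 2258: 365 days.
Nov 21, 2258 → Nov 21, 2259: 365 days.
Nov 21, 2259 → Nov 21, 2260: 366 days (Feb 29, 2260 is in that span).
Nov 21, 2260 → Nov 21, 2261: 365 days.
Nov 21, 2261 → Nov 21, 2262: 365 days.
Nov 21, 2262 → Nov 21, 2263: 365 days.
Nov 21, 2263 → Nov 21, 2264: 366 days (Feb 29, 2264 is in that span).
Nov 21, 2264 → Nov 21, 2265: 365 days.
Nov 21, 2265 → Dec 21, 2265: 30 days (November has 30).
Dec 21, 2265 → Jan 21, 2266: 31 days (December has 31).
Jan 21, 2266 → Feb 21, 2266: 31 days (January has 31).
Feb 21, 2266 → Mar 21, 2266: 28 days (February has 28).
Mar 21, 2266 → Apr 21, 2266: 31 days (March has 31).
Apr 21, 2266 → May 21, 2266: 30 days (April has 30).
May 21, 2266 → Jun 21, 2266: 31 days (May has 31).
Jun 21, 2266 → Jul 21, 2266: 30 days (June has 30).
Jul 21, 2266 → Aug 3, 2266: 13 days.
Total: 6830 days.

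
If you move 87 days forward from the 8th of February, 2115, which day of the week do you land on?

Monday

Feb 8, 2115 is a Friday.
87 mod 7 = 3, so 87 days after a Friday is Friday + 3 = Monday.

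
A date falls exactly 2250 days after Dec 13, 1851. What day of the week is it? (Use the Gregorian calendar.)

First find the weekday of Dec 13, 1851. Doomsday rule: the anchor day for the 1800s is Friday. For year 51: 51÷12 = 4 r 3, and 3÷4 = 0, so 4+3+0 = 7.
Friday + 7 ≡ Friday — that's 1851's doomsday.
In December the doomsday date is Dec 12.
Dec 13 is 1 day after Dec 12; 1 mod 7 = 1, so Friday + 1 = Saturday.
2250 mod 7 = 3, so 2250 days after a Saturday is Saturday + 3 = Tuesday.

Tuesday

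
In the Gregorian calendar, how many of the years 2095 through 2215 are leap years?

28

Multiples of 4 in [2095,2215]: 30.
Of those, multiples of 100: 2 (not leap unless ÷400).
Multiples of 400: 0.
Leap years = 30 − 2 + 0 = 28.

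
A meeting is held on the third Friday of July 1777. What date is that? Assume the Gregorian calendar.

July 1, 1777 is a Tuesday.
The first Friday is therefore July 4 (3 days later).
The third Friday is 4 + 2×7 = July 18.

July 18, 1777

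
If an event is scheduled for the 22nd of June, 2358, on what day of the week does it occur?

Sunday

Doomsday rule: the anchor day for the 2300s is Wednesday. For year 58: 58÷12 = 4 r 10, and 10÷4 = 2, so 4+10+2 = 16.
Wednesday + 16 ≡ Friday — that's 2358's doomsday.
In June the doomsday date is Jun 6.
Jun 22 is 16 days after Jun 6; 16 mod 7 = 2, so Friday + 2 = Sunday.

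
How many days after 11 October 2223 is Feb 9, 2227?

Oct 11, 2223 → Oct 11, 2224: 366 days (Feb 29, 2224 is in that span).
Oct 11, 2224 → Oct 11, 2225: 365 days.
Oct 11, 2225 → Oct 11, 2226: 365 days.
Oct 11, 2226 → Nov 11, 2226: 31 days (October has 31).
Nov 11, 2226 → Dec 11, 2226: 30 days (November has 30).
Dec 11, 2226 → Jan 11, 2227: 31 days (December has 31).
Jan 11, 2227 → Feb 9, 2227: 29 days.
Total: 1217 days.

1217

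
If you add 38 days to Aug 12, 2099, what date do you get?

Aug has 31 days: +20 → Sep 1, 2099 (18 left).
+18 → Sep 19, 2099.

September 19, 2099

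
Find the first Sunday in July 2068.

July 1, 2068

July 1, 2068 is a Sunday.
The first Sunday is therefore July 1 (same day).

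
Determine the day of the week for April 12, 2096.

Doomsday rule: the anchor day for the 2000s is Tuesday. For year 96: 96÷12 = 8 r 0, and 0÷4 = 0, so 8+0+0 = 8.
Tuesday + 8 ≡ Wednesday — that's 2096's doomsday.
In April the doomsday date is Apr 4.
Apr 12 is 8 days after Apr 4; 8 mod 7 = 1, so Wednesday + 1 = Thursday.

Thursday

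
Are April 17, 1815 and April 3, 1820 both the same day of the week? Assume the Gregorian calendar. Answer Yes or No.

Yes

From Apr 17, 1815 to Apr 3, 1820 is 1813 days.
1813 mod 7 = 0, so they are the same weekday.
(Apr 17, 1815 is a Monday; Apr 3, 1820 is a Monday.)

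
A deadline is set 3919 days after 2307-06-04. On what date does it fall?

February 25, 2318

+366 (one year; includes Feb 29, 2308) → Jun 4, 2308 (3553 left).
+365 (one year) → Jun 4, 2309 (3188 left).
+365 (one year) → Jun 4, 2310 (2823 left).
+365 (one year) → Jun 4, 2311 (2458 left).
+366 (one year; includes Feb 29, 2312) → Jun 4, 2312 (2092 left).
+365 (one year) → Jun 4, 2313 (1727 left).
+365 (one year) → Jun 4, 2314 (1362 left).
+365 (one year) → Jun 4, 2315 (997 left).
+366 (one year; includes Feb 29, 2316) → Jun 4, 2316 (631 left).
+365 (one year) → Jun 4, 2317 (266 left).
Jun has 30 days: +27 → Jul 1, 2317 (239 left).
Jul has 31 days: +31 → Aug 1, 2317 (208 left).
Aug has 31 days: +31 → Sep 1, 2317 (177 left).
Sep has 30 days: +30 → Oct 1, 2317 (147 left).
Oct has 31 days: +31 → Nov 1, 2317 (116 left).
Nov has 30 days: +30 → Dec 1, 2317 (86 left).
Dec has 31 days: +31 → Jan 1, 2318 (55 left).
Jan has 31 days: +31 → Feb 1, 2318 (24 left).
+24 → Feb 25, 2318.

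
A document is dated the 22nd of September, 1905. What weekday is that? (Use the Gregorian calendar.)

Doomsday rule: the anchor day for the 1900s is Wednesday. For year 05: 5÷12 = 0 r 5, and 5÷4 = 1, so 0+5+1 = 6.
Wednesday + 6 ≡ Tuesday — that's 1905's doomsday.
In September the doomsday date is Sep 5.
Sep 22 is 17 days after Sep 5; 17 mod 7 = 3, so Tuesday + 3 = Friday.

Friday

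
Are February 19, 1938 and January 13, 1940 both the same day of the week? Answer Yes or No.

From Feb 19, 1938 to Jan 13, 1940 is 693 days.
693 mod 7 = 0, so they are the same weekday.
(Feb 19, 1938 is a Saturday; Jan 13, 1940 is a Saturday.)

Yes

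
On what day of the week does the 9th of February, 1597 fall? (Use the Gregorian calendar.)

Doomsday rule: the anchor day for the 1500s is Wednesday. For year 97: 97÷12 = 8 r 1, and 1÷4 = 0, so 8+1+0 = 9.
Wednesday + 9 ≡ Friday — that's 1597's doomsday.
In February the doomsday date is Feb 28 (1597 is not a leap year).
Feb 9 is 19 days before Feb 28; 19 mod 7 = 5, so Friday − 5 = Sunday.

Sunday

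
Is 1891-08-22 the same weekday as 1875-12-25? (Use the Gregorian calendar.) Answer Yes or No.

Yes

From Dec 25, 1875 to Aug 22, 1891 is 5719 days.
5719 mod 7 = 0, so they are the same weekday.
(Dec 25, 1875 is a Saturday; Aug 22, 1891 is a Saturday.)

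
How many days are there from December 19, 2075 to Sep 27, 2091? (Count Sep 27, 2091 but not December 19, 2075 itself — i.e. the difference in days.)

5761

Dec 19, 2075 → Dec 19, 2076: 366 days (Feb 29, 2076 is in that span).
Dec 19, 2076 → Dec 19, 2077: 365 days.
Dec 19, 2077 → Dec 19, 2078: 365 days.
Dec 19, 2078 → Dec 19, 2079: 365 days.
Dec 19, 2079 → Dec 19, 2080: 366 days (Feb 29, 2080 is in that span).
Dec 19, 2080 → Dec 19, 2081: 365 days.
Dec 19, 2081 → Dec 19, 2082: 365 days.
Dec 19, 2082 → Dec 19, 2083: 365 days.
Dec 19, 2083 → Dec 19, 2084: 366 days (Feb 29, 2084 is in that span).
Dec 19, 2084 → Dec 19, 2085: 365 days.
Dec 19, 2085 → Dec 19, 2086: 365 days.
Dec 19, 2086 → Dec 19, 2087: 365 days.
Dec 19, 2087 → Dec 19, 2088: 366 days (Feb 29, 2088 is in that span).
Dec 19, 2088 → Dec 19, 2089: 365 days.
Dec 19, 2089 → Dec 19, 2090: 365 days.
Dec 19, 2090 → Jan 19, 2091: 31 days (December has 31).
Jan 19, 2091 → Feb 19, 2091: 31 days (January has 31).
Feb 19, 2091 → Mar 19, 2091: 28 days (February has 28).
Mar 19, 2091 → Apr 19, 2091: 31 days (March has 31).
Apr 19, 2091 → May 19, 2091: 30 days (April has 30).
May 19, 2091 → Jun 19, 2091: 31 days (May has 31).
Jun 19, 2091 → Jul 19, 2091: 30 days (June has 30).
Jul 19, 2091 → Aug 19, 2091: 31 days (July has 31).
Aug 19, 2091 → Sep 19, 2091: 31 days (August has 31).
Sep 19, 2091 → Sep 27, 2091: 8 days.
Total: 5761 days.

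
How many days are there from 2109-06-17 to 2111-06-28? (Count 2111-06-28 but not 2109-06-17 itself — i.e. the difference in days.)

741

Jun 17, 2109 → Jun 17, 2110: 365 days.
Jun 17, 2110 → Jul 17, 2110: 30 days (June has 30).
Jul 17, 2110 → Aug 17, 2110: 31 days (July has 31).
Aug 17, 2110 → Sep 17, 2110: 31 days (August has 31).
Sep 17, 2110 → Oct 17, 2110: 30 days (September has 30).
Oct 17, 2110 → Nov 17, 2110: 31 days (October has 31).
Nov 17, 2110 → Dec 17, 2110: 30 days (November has 30).
Dec 17, 2110 → Jan 17, 2111: 31 days (December has 31).
Jan 17, 2111 → Feb 17, 2111: 31 days (January has 31).
Feb 17, 2111 → Mar 17, 2111: 28 days (February has 28).
Mar 17, 2111 → Apr 17, 2111: 31 days (March has 31).
Apr 17, 2111 → May 17, 2111: 30 days (April has 30).
May 17, 2111 → Jun 17, 2111: 31 days (May has 31).
Jun 17, 2111 → Jun 28, 2111: 11 days.
Total: 741 days.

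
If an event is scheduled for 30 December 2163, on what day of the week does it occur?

Friday

January 1, 2163 is a Saturday.
Jan 1, 2163 → Feb 1, 2163: 31 days (January has 31).
Feb 1, 2163 → Mar 1, 2163: 28 days (February has 28).
Mar 1, 2163 → Apr 1, 2163: 31 days (March has 31).
Apr 1, 2163 → May 1, 2163: 30 days (April has 30).
May 1, 2163 → Jun 1, 2163: 31 days (May has 31).
Jun 1, 2163 → Jul 1, 2163: 30 days (June has 30).
Jul 1, 2163 → Aug 1, 2163: 31 days (July has 31).
Aug 1, 2163 → Sep 1, 2163: 31 days (August has 31).
Sep 1, 2163 → Oct 1, 2163: 30 days (September has 30).
Oct 1, 2163 → Nov 1, 2163: 31 days (October has 31).
Nov 1, 2163 → Dec 1, 2163: 30 days (November has 30).
Dec 1, 2163 → Dec 30, 2163: 29 days.
Total: 363 days.
363 mod 7 = 6, so Saturday + 6 = Friday.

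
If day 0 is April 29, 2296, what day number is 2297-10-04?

Apr 29, 2296 → Apr 29, 2297: 365 days.
Apr 29, 2297 → May 29, 2297: 30 days (April has 30).
May 29, 2297 → Jun 29, 2297: 31 days (May has 31).
Jun 29, 2297 → Jul 29, 2297: 30 days (June has 30).
Jul 29, 2297 → Aug 29, 2297: 31 days (July has 31).
Aug 29, 2297 → Sep 29, 2297: 31 days (August has 31).
Sep 29, 2297 → Oct 4, 2297: 5 days.
Total: 523 days.

523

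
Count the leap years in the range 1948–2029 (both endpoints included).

Multiples of 4 in [1948,2029]: 21.
Of those, multiples of 100: 1 (not leap unless ÷400).
Multiples of 400: 1.
Leap years = 21 − 1 + 1 = 21.

21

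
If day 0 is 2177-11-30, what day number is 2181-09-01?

Nov 30, 2177 → Nov 30, 2178: 365 days.
Nov 30, 2178 → Nov 30, 2179: 365 days.
Nov 30, 2179 → Nov 30, 2180: 366 days (Feb 29, 2180 is in that span).
Nov 30, 2180 → Dec 30, 2180: 30 days (November has 30).
Dec 30, 2180 → Jan 30, 2181: 31 days (December has 31).
Jan 30, 2181 → Feb 28, 2181: 29 days (January has 31).
Feb 28, 2181 → Mar 28, 2181: 28 days (February has 28).
Mar 28, 2181 → Apr 28, 2181: 31 days (March has 31).
Apr 28, 2181 → May 28, 2181: 30 days (April has 30).
May 28, 2181 → Jun 28, 2181: 31 days (May has 31).
Jun 28, 2181 → Jul 28, 2181: 30 days (June has 30).
Jul 28, 2181 → Aug 28, 2181: 31 days (July has 31).
Aug 28, 2181 → Sep 1, 2181: 4 days.
Total: 1371 days.

1371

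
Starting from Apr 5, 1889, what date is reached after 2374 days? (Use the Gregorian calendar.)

October 5, 1895

+365 (one year) → Apr 5, 1890 (2009 left).
+365 (one year) → Apr 5, 1891 (1644 left).
+366 (one year; includes Feb 29, 1892) → Apr 5, 1892 (1278 left).
+365 (one year) → Apr 5, 1893 (913 left).
+365 (one year) → Apr 5, 1894 (548 left).
+365 (one year) → Apr 5, 1895 (183 left).
Apr has 30 days: +26 → May 1, 1895 (157 left).
May has 31 days: +31 → Jun 1, 1895 (126 left).
Jun has 30 days: +30 → Jul 1, 1895 (96 left).
Jul has 31 days: +31 → Aug 1, 1895 (65 left).
Aug has 31 days: +31 → Sep 1, 1895 (34 left).
Sep has 30 days: +30 → Oct 1, 1895 (4 left).
+4 → Oct 5, 1895.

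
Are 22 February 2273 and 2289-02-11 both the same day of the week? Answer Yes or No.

From Feb 22, 2273 to Feb 11, 2289 is 5833 days.
5833 mod 7 = 2, so they are different weekdays.
(Feb 22, 2273 is a Saturday; Feb 11, 2289 is a Monday.)

No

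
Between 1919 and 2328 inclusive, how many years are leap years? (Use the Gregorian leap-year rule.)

Multiples of 4 in [1919,2328]: 103.
Of those, multiples of 100: 4 (not leap unless ÷400).
Multiples of 400: 1.
Leap years = 103 − 4 + 1 = 100.

100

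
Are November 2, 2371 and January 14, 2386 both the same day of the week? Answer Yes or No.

Yes

From Nov 2, 2371 to Jan 14, 2386 is 5187 days.
5187 mod 7 = 0, so they are the same weekday.
(Nov 2, 2371 is a Tuesday; Jan 14, 2386 is a Tuesday.)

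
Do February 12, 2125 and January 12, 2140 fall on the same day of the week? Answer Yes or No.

No

From Feb 12, 2125 to Jan 12, 2140 is 5447 days.
5447 mod 7 = 1, so they are different weekdays.
(Feb 12, 2125 is a Monday; Jan 12, 2140 is a Tuesday.)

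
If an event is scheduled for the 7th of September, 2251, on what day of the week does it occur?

Doomsday rule: the anchor day for the 2200s is Friday. For year 51: 51÷12 = 4 r 3, and 3÷4 = 0, so 4+3+0 = 7.
Friday + 7 ≡ Friday — that's 2251's doomsday.
In September the doomsday date is Sep 5.
Sep 7 is 2 days after Sep 5; 2 mod 7 = 2, so Friday + 2 = Sunday.

Sunday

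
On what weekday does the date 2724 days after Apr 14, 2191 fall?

Apr 14, 2191 is a Thursday.
2724 mod 7 = 1, so 2724 days after a Thursday is Thursday + 1 = Friday.

Friday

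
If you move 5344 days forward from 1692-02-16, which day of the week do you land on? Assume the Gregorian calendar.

Tuesday

First find the weekday of Feb 16, 1692. Doomsday rule: the anchor day for the 1600s is Tuesday. For year 92: 92÷12 = 7 r 8, and 8÷4 = 2, so 7+8+2 = 17.
Tuesday + 17 ≡ Friday — that's 1692's doomsday.
In February the doomsday date is Feb 29 (1692 is a leap year (divisible by 4)).
Feb 16 is 13 days before Feb 29; 13 mod 7 = 6, so Friday − 6 = Saturday.
5344 mod 7 = 3, so 5344 days after a Saturday is Saturday + 3 = Tuesday.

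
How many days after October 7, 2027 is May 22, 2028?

Oct 7, 2027 → Nov 7, 2027: 31 days (October has 31).
Nov 7, 2027 → Dec 7, 2027: 30 days (November has 30).
Dec 7, 2027 → Jan 7, 2028: 31 days (December has 31).
Jan 7, 2028 → Feb 7, 2028: 31 days (January has 31).
Feb 7, 2028 → Mar 7, 2028: 29 days (February has 29).
Mar 7, 2028 → Apr 7, 2028: 31 days (March has 31).
Apr 7, 2028 → May 7, 2028: 30 days (April has 30).
May 7, 2028 → May 22, 2028: 15 days.
Total: 228 days.

228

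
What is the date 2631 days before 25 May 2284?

−366 (one year; includes Feb 29, 2284) → May 25, 2283 (2265 left).
−365 (one year) → May 25, 2282 (1900 left).
−365 (one year) → May 25, 2281 (1535 left).
−365 (one year) → May 25, 2280 (1170 left).
−366 (one year; includes Feb 29, 2280) → May 25, 2279 (804 left).
−365 (one year) → May 25, 2278 (439 left).
−365 (one year) → May 25, 2277 (74 left).
−25 → Apr 30, 2277 (end of Apr, 30 days; 49 left).
−30 → Mar 31, 2277 (end of Mar, 31 days; 19 left).
−19 → Mar 12, 2277.

March 12, 2277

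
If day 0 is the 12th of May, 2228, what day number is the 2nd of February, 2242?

5014

May 12, 2228 → May 12, 2229: 365 days.
May 12, 2229 → May 12, 2230: 365 days.
May 12, 2230 → May 12, 2231: 365 days.
May 12, 2231 → May 12, 2232: 366 days (Feb 29, 2232 is in that span).
May 12, 2232 → May 12, 2233: 365 days.
May 12, 2233 → May 12, 2234: 365 days.
May 12, 2234 → May 12, 2235: 365 days.
May 12, 2235 → May 12, 2236: 366 days (Feb 29, 2236 is in that span).
May 12, 2236 → May 12, 2237: 365 days.
May 12, 2237 → May 12, 2238: 365 days.
May 12, 2238 → May 12, 2239: 365 days.
May 12, 2239 → May 12, 2240: 366 days (Feb 29, 2240 is in that span).
May 12, 2240 → May 12, 2241: 365 days.
May 12, 2241 → Jun 12, 2241: 31 days (May has 31).
Jun 12, 2241 → Jul 12, 2241: 30 days (June has 30).
Jul 12, 2241 → Aug 12, 2241: 31 days (July has 31).
Aug 12, 2241 → Sep 12, 2241: 31 days (August has 31).
Sep 12, 2241 → Oct 12, 2241: 30 days (September has 30).
Oct 12, 2241 → Nov 12, 2241: 31 days (October has 31).
Nov 12, 2241 → Dec 12, 2241: 30 days (November has 30).
Dec 12, 2241 → Jan 12, 2242: 31 days (December has 31).
Jan 12, 2242 → Feb 2, 2242: 21 days.
Total: 5014 days.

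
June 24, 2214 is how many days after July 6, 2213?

353

Jul 6, 2213 → Aug 6, 2213: 31 days (July has 31).
Aug 6, 2213 → Sep 6, 2213: 31 days (August has 31).
Sep 6, 2213 → Oct 6, 2213: 30 days (September has 30).
Oct 6, 2213 → Nov 6, 2213: 31 days (October has 31).
Nov 6, 2213 → Dec 6, 2213: 30 days (November has 30).
Dec 6, 2213 → Jan 6, 2214: 31 days (December has 31).
Jan 6, 2214 → Feb 6, 2214: 31 days (January has 31).
Feb 6, 2214 → Mar 6, 2214: 28 days (February has 28).
Mar 6, 2214 → Apr 6, 2214: 31 days (March has 31).
Apr 6, 2214 → May 6, 2214: 30 days (April has 30).
May 6, 2214 → Jun 6, 2214: 31 days (May has 31).
Jun 6, 2214 → Jun 24, 2214: 18 days.
Total: 353 days.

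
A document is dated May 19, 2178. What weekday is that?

Tuesday

Doomsday rule: the anchor day for the 2100s is Sunday. For year 78: 78÷12 = 6 r 6, and 6÷4 = 1, so 6+6+1 = 13.
Sunday + 13 ≡ Saturday — that's 2178's doomsday.
In May the doomsday date is May 9.
May 19 is 10 days after May 9; 10 mod 7 = 3, so Saturday + 3 = Tuesday.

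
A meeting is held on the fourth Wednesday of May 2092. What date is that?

May 1, 2092 is a Thursday.
The first Wednesday is therefore May 7 (6 days later).
The fourth Wednesday is 7 + 3×7 = May 28.

May 28, 2092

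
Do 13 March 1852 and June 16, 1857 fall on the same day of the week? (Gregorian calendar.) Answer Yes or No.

From Mar 13, 1852 to Jun 16, 1857 is 1921 days.
1921 mod 7 = 3, so they are different weekdays.
(Mar 13, 1852 is a Saturday; Jun 16, 1857 is a Tuesday.)

No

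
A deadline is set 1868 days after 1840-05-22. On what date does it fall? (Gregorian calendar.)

+365 (one year) → May 22, 1841 (1503 left).
+365 (one year) → May 22, 1842 (1138 left).
+365 (one year) → May 22, 1843 (773 left).
+366 (one year; includes Feb 29, 1844) → May 22, 1844 (407 left).
+365 (one year) → May 22, 1845 (42 left).
May has 31 days: +10 → Jun 1, 1845 (32 left).
Jun has 30 days: +30 → Jul 1, 1845 (2 left).
+2 → Jul 3, 1845.

July 3, 1845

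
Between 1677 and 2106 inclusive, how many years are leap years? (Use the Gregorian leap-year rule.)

Multiples of 4 in [1677,2106]: 107.
Of those, multiples of 100: 5 (not leap unless ÷400).
Multiples of 400: 1.
Leap years = 107 − 5 + 1 = 103.

103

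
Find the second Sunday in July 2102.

July 9, 2102

July 1, 2102 is a Saturday.
The first Sunday is therefore July 2 (1 days later).
The second Sunday is 2 + 1×7 = July 9.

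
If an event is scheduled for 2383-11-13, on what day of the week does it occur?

Doomsday rule: the anchor day for the 2300s is Wednesday. For year 83: 83÷12 = 6 r 11, and 11÷4 = 2, so 6+11+2 = 19.
Wednesday + 19 ≡ Monday — that's 2383's doomsday.
In November the doomsday date is Nov 7.
Nov 13 is 6 days after Nov 7; 6 mod 7 = 6, so Monday + 6 = Sunday.

Sunday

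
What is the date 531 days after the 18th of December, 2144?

June 2, 2146

+365 (one year) → Dec 18, 2145 (166 left).
Dec has 31 days: +14 → Jan 1, 2146 (152 left).
Jan has 31 days: +31 → Feb 1, 2146 (121 left).
Feb has 28 days: +28 → Mar 1, 2146 (93 left).
Mar has 31 days: +31 → Apr 1, 2146 (62 left).
Apr has 30 days: +30 → May 1, 2146 (32 left).
May has 31 days: +31 → Jun 1, 2146 (1 left).
+1 → Jun 2, 2146.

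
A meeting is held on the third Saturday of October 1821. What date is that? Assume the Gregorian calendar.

October 20, 1821

October 1, 1821 is a Monday.
The first Saturday is therefore October 6 (5 days later).
The third Saturday is 6 + 2×7 = October 20.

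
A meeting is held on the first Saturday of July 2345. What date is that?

July 7, 2345

July 1, 2345 is a Sunday.
The first Saturday is therefore July 7 (6 days later).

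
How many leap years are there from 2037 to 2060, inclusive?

Multiples of 4 in [2037,2060]: 6.
Of those, multiples of 100: 0 (not leap unless ÷400).
Multiples of 400: 0.
Leap years = 6 − 0 + 0 = 6.

6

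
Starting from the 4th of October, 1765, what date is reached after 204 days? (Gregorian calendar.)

April 26, 1766

Oct has 31 days: +28 → Nov 1, 1765 (176 left).
Nov has 30 days: +30 → Dec 1, 1765 (146 left).
Dec has 31 days: +31 → Jan 1, 1766 (115 left).
Jan has 31 days: +31 → Feb 1, 1766 (84 left).
Feb has 28 days: +28 → Mar 1, 1766 (56 left).
Mar has 31 days: +31 → Apr 1, 1766 (25 left).
+25 → Apr 26, 1766.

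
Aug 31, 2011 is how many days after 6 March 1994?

Mar 6, 1994 → Mar 6, 1995: 365 days.
Mar 6, 1995 → Mar 6, 1996: 366 days (Feb 29, 1996 is in that span).
Mar 6, 1996 → Mar 6, 1997: 365 days.
Mar 6, 1997 → Mar 6, 1998: 365 days.
Mar 6, 1998 → Mar 6, 1999: 365 days.
Mar 6, 1999 → Mar 6, 2000: 366 days (Feb 29, 2000 is in that span).
Mar 6, 2000 → Mar 6, 2001: 365 days.
Mar 6, 2001 → Mar 6, 2002: 365 days.
Mar 6, 2002 → Mar 6, 2003: 365 days.
Mar 6, 2003 → Mar 6, 2004: 366 days (Feb 29, 2004 is in that span).
Mar 6, 2004 → Mar 6, 2005: 365 days.
Mar 6, 2005 → Mar 6, 2006: 365 days.
Mar 6, 2006 → Mar 6, 2007: 365 days.
Mar 6, 2007 → Mar 6, 2008: 366 days (Feb 29, 2008 is in that span).
Mar 6, 2008 → Mar 6, 2009: 365 days.
Mar 6, 2009 → Mar 6, 2010: 365 days.
Mar 6, 2010 → Mar 6, 2011: 365 days.
Mar 6, 2011 → Apr 6, 2011: 31 days (March has 31).
Apr 6, 2011 → May 6, 2011: 30 days (April has 30).
May 6, 2011 → Jun 6, 2011: 31 days (May has 31).
Jun 6, 2011 → Jul 6, 2011: 30 days (June has 30).
Jul 6, 2011 → Aug 6, 2011: 31 days (July has 31).
Aug 6, 2011 → Aug 31, 2011: 25 days.
Total: 6387 days.

6387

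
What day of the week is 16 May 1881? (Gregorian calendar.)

Monday

Doomsday rule: the anchor day for the 1800s is Friday. For year 81: 81÷12 = 6 r 9, and 9÷4 = 2, so 6+9+2 = 17.
Friday + 17 ≡ Monday — that's 1881's doomsday.
In May the doomsday date is May 9.
May 16 is 7 days after May 9; 7 mod 7 = 0, so Monday + 0 = Monday.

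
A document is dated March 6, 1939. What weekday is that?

Doomsday rule: the anchor day for the 1900s is Wednesday. For year 39: 39÷12 = 3 r 3, and 3÷4 = 0, so 3+3+0 = 6.
Wednesday + 6 ≡ Tuesday — that's 1939's doomsday.
In March the doomsday date is Mar 14.
Mar 6 is 8 days before Mar 14; 8 mod 7 = 1, so Tuesday − 1 = Monday.

Monday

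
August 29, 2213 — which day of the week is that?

January 1, 2213 is a Friday.
Jan 1, 2213 → Feb 1, 2213: 31 days (January has 31).
Feb 1, 2213 → Mar 1, 2213: 28 days (February has 28).
Mar 1, 2213 → Apr 1, 2213: 31 days (March has 31).
Apr 1, 2213 → May 1, 2213: 30 days (April has 30).
May 1, 2213 → Jun 1, 2213: 31 days (May has 31).
Jun 1, 2213 → Jul 1, 2213: 30 days (June has 30).
Jul 1, 2213 → Aug 1, 2213: 31 days (July has 31).
Aug 1, 2213 → Aug 29, 2213: 28 days.
Total: 240 days.
240 mod 7 = 2, so Friday + 2 = Sunday.

Sunday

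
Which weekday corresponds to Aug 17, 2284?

Doomsday rule: the anchor day for the 2200s is Friday. For year 84: 84÷12 = 7 r 0, and 0÷4 = 0, so 7+0+0 = 7.
Friday + 7 ≡ Friday — that's 2284's doomsday.
In August the doomsday date is Aug 8.
Aug 17 is 9 days after Aug 8; 9 mod 7 = 2, so Friday + 2 = Sunday.

Sunday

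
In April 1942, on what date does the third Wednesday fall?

April 1, 1942 is a Wednesday.
The first Wednesday is therefore April 1 (same day).
The third Wednesday is 1 + 2×7 = April 15.

April 15, 1942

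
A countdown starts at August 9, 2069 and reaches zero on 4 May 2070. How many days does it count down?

268

Aug 9, 2069 → Sep 9, 2069: 31 days (August has 31).
Sep 9, 2069 → Oct 9, 2069: 30 days (September has 30).
Oct 9, 2069 → Nov 9, 2069: 31 days (October has 31).
Nov 9, 2069 → Dec 9, 2069: 30 days (November has 30).
Dec 9, 2069 → Jan 9, 2070: 31 days (December has 31).
Jan 9, 2070 → Feb 9, 2070: 31 days (January has 31).
Feb 9, 2070 → Mar 9, 2070: 28 days (February has 28).
Mar 9, 2070 → Apr 9, 2070: 31 days (March has 31).
Apr 9, 2070 → May 4, 2070: 25 days.
Total: 268 days.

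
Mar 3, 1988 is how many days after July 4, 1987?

243

Jul 4, 1987 → Aug 4, 1987: 31 days (July has 31).
Aug 4, 1987 → Sep 4, 1987: 31 days (August has 31).
Sep 4, 1987 → Oct 4, 1987: 30 days (September has 30).
Oct 4, 1987 → Nov 4, 1987: 31 days (October has 31).
Nov 4, 1987 → Dec 4, 1987: 30 days (November has 30).
Dec 4, 1987 → Jan 4, 1988: 31 days (December has 31).
Jan 4, 1988 → Feb 4, 1988: 31 days (January has 31).
Feb 4, 1988 → Mar 3, 1988: 28 days.
Total: 243 days.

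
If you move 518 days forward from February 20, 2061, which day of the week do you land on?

Sunday

Feb 20, 2061 is a Sunday.
518 mod 7 = 0, so 518 days after a Sunday is Sunday + 0 = Sunday.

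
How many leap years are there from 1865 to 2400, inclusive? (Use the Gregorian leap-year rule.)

130

Multiples of 4 in [1865,2400]: 134.
Of those, multiples of 100: 6 (not leap unless ÷400).
Multiples of 400: 2.
Leap years = 134 − 6 + 2 = 130.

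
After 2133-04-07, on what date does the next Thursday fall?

Apr 7, 2133 is a Tuesday.
From Tuesday to the next Thursday is 2 days.
Apr 7, 2133 + 2 = Apr 9, 2133.

April 9, 2133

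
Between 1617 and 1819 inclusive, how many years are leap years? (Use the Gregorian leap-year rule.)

Multiples of 4 in [1617,1819]: 50.
Of those, multiples of 100: 2 (not leap unless ÷400).
Multiples of 400: 0.
Leap years = 50 − 2 + 0 = 48.

48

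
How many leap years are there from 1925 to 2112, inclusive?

Multiples of 4 in [1925,2112]: 47.
Of those, multiples of 100: 2 (not leap unless ÷400).
Multiples of 400: 1.
Leap years = 47 − 2 + 1 = 46.

46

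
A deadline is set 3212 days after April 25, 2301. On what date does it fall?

+365 (one year) → Apr 25, 2302 (2847 left).
+365 (one year) → Apr 25, 2303 (2482 left).
+366 (one year; includes Feb 29, 2304) → Apr 25, 2304 (2116 left).
+365 (one year) → Apr 25, 2305 (1751 left).
+365 (one year) → Apr 25, 2306 (1386 left).
+365 (one year) → Apr 25, 2307 (1021 left).
+366 (one year; includes Feb 29, 2308) → Apr 25, 2308 (655 left).
+365 (one year) → Apr 25, 2309 (290 left).
Apr has 30 days: +6 → May 1, 2309 (284 left).
May has 31 days: +31 → Jun 1, 2309 (253 left).
Jun has 30 days: +30 → Jul 1, 2309 (223 left).
Jul has 31 days: +31 → Aug 1, 2309 (192 left).
Aug has 31 days: +31 → Sep 1, 2309 (161 left).
Sep has 30 days: +30 → Oct 1, 2309 (131 left).
Oct has 31 days: +31 → Nov 1, 2309 (100 left).
Nov has 30 days: +30 → Dec 1, 2309 (70 left).
Dec has 31 days: +31 → Jan 1, 2310 (39 left).
Jan has 31 days: +31 → Feb 1, 2310 (8 left).
+8 → Feb 9, 2310.

February 9, 2310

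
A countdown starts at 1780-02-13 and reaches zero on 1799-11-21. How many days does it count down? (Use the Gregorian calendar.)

Feb 13, 1780 → Feb 13, 1781: 366 days (Feb 29, 1780 is in that span).
Feb 13, 1781 → Feb 13, 1782: 365 days.
Feb 13, 1782 → Feb 13, 1783: 365 days.
Feb 13, 1783 → Feb 13, 1784: 365 days.
Feb 13, 1784 → Feb 13, 1785: 366 days (Feb 29, 1784 is in that span).
Feb 13, 1785 → Feb 13, 1786: 365 days.
Feb 13, 1786 → Feb 13, 1787: 365 days.
Feb 13, 1787 → Feb 13, 1788: 365 days.
Feb 13, 1788 → Feb 13, 1789: 366 days (Feb 29, 1788 is in that span).
Feb 13, 1789 → Feb 13, 1790: 365 days.
Feb 13, 1790 → Feb 13, 1791: 365 days.
Feb 13, 1791 → Feb 13, 1792: 365 days.
Feb 13, 1792 → Feb 13, 1793: 366 days (Feb 29, 1792 is in that span).
Feb 13, 1793 → Feb 13, 1794: 365 days.
Feb 13, 1794 → Feb 13, 1795: 365 days.
Feb 13, 1795 → Feb 13, 1796: 365 days.
Feb 13, 1796 → Feb 13, 1797: 366 days (Feb 29, 1796 is in that span).
Feb 13, 1797 → Feb 13, 1798: 365 days.
Feb 13, 1798 → Feb 13, 1799: 365 days.
Feb 13, 1799 → Mar 13, 1799: 28 days (February has 28).
Mar 13, 1799 → Apr 13, 1799: 31 days (March has 31).
Apr 13, 1799 → May 13, 1799: 30 days (April has 30).
May 13, 1799 → Jun 13, 1799: 31 days (May has 31).
Jun 13, 1799 → Jul 13, 1799: 30 days (June has 30).
Jul 13, 1799 → Aug 13, 1799: 31 days (July has 31).
Aug 13, 1799 → Sep 13, 1799: 31 days (August has 31).
Sep 13, 1799 → Oct 13, 1799: 30 days (September has 30).
Oct 13, 1799 → Nov 13, 1799: 31 days (October has 31).
Nov 13, 1799 → Nov 21, 1799: 8 days.
Total: 7221 days.

7221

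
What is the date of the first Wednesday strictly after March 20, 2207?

March 25, 2207

Mar 20, 2207 is a Friday.
From Friday to the next Wednesday is 5 days.
Mar 20, 2207 + 5 = Mar 25, 2207.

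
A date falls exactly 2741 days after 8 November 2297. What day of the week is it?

Friday

Nov 8, 2297 is a Monday.
2741 mod 7 = 4, so 2741 days after a Monday is Monday + 4 = Friday.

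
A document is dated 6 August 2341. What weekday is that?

Doomsday rule: the anchor day for the 2300s is Wednesday. For year 41: 41÷12 = 3 r 5, and 5÷4 = 1, so 3+5+1 = 9.
Wednesday + 9 ≡ Friday — that's 2341's doomsday.
In August the doomsday date is Aug 8.
Aug 6 is 2 days before Aug 8; 2 mod 7 = 2, so Friday − 2 = Wednesday.

Wednesday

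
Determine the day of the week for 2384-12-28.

Doomsday rule: the anchor day for the 2300s is Wednesday. For year 84: 84÷12 = 7 r 0, and 0÷4 = 0, so 7+0+0 = 7.
Wednesday + 7 ≡ Wednesday — that's 2384's doomsday.
In December the doomsday date is Dec 12.
Dec 28 is 16 days after Dec 12; 16 mod 7 = 2, so Wednesday + 2 = Friday.

Friday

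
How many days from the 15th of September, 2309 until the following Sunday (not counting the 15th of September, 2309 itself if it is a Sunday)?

Sep 15, 2309 is a Wednesday.
From Wednesday to the next Sunday is 4 days.

4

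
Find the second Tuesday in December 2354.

December 1, 2354 is a Wednesday.
The first Tuesday is therefore December 7 (6 days later).
The second Tuesday is 7 + 1×7 = December 14.

December 14, 2354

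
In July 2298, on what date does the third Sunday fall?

July 1, 2298 is a Friday.
The first Sunday is therefore July 3 (2 days later).
The third Sunday is 3 + 2×7 = July 17.

July 17, 2298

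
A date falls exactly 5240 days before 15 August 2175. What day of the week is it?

First find the weekday of Aug 15, 2175. Doomsday rule: the anchor day for the 2100s is Sunday. For year 75: 75÷12 = 6 r 3, and 3÷4 = 0, so 6+3+0 = 9.
Sunday + 9 ≡ Tuesday — that's 2175's doomsday.
In August the doomsday date is Aug 8.
Aug 15 is 7 days after Aug 8; 7 mod 7 = 0, so Tuesday + 0 = Tuesday.
5240 mod 7 = 4, so 5240 days before a Tuesday is Tuesday − 4 = Friday.

Friday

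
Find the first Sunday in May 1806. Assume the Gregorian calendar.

May 1, 1806 is a Thursday.
The first Sunday is therefore May 4 (3 days later).

May 4, 1806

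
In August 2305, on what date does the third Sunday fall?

August 20, 2305

August 1, 2305 is a Tuesday.
The first Sunday is therefore August 6 (5 days later).
The third Sunday is 6 + 2×7 = August 20.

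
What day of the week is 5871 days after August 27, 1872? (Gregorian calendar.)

Sunday

Aug 27, 1872 is a Tuesday.
5871 mod 7 = 5, so 5871 days after a Tuesday is Tuesday + 5 = Sunday.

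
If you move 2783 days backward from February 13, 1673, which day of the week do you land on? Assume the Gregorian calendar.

Feb 13, 1673 is a Monday.
2783 mod 7 = 4, so 2783 days before a Monday is Monday − 4 = Thursday.

Thursday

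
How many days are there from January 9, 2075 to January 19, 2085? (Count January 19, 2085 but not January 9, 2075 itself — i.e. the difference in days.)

3663

Jan 9, 2075 → Jan 9, 2076: 365 days.
Jan 9, 2076 → Jan 9, 2077: 366 days (Feb 29, 2076 is in that span).
Jan 9, 2077 → Jan 9, 2078: 365 days.
Jan 9, 2078 → Jan 9, 2079: 365 days.
Jan 9, 2079 → Jan 9, 2080: 365 days.
Jan 9, 2080 → Jan 9, 2081: 366 days (Feb 29, 2080 is in that span).
Jan 9, 2081 → Jan 9, 2082: 365 days.
Jan 9, 2082 → Jan 9, 2083: 365 days.
Jan 9, 2083 → Jan 9, 2084: 365 days.
Jan 9, 2084 → Feb 9, 2084: 31 days (January has 31).
Feb 9, 2084 → Mar 9, 2084: 29 days (February has 29).
Mar 9, 2084 → Apr 9, 2084: 31 days (March has 31).
Apr 9, 2084 → May 9, 2084: 30 days (April has 30).
May 9, 2084 → Jun 9, 2084: 31 days (May has 31).
Jun 9, 2084 → Jul 9, 2084: 30 days (June has 30).
Jul 9, 2084 → Aug 9, 2084: 31 days (July has 31).
Aug 9, 2084 → Sep 9, 2084: 31 days (August has 31).
Sep 9, 2084 → Oct 9, 2084: 30 days (September has 30).
Oct 9, 2084 → Nov 9, 2084: 31 days (October has 31).
Nov 9, 2084 → Dec 9, 2084: 30 days (November has 30).
Dec 9, 2084 → Jan 9, 2085: 31 days (December has 31).
Jan 9, 2085 → Jan 19, 2085: 10 days.
Total: 3663 days.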